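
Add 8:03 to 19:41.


Start: 1181 minutes from midnight
Add: 483 minutes
Total: 1664 minutes
Hours: 1664 ÷ 60 = 27 remainder 44
27 ≥ 24 → 27 - 24 = 3 (next day)

03:44 (next day)


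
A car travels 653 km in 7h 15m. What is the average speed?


Distance: 653 km
Time: 7h 15m = 435 min = 435/60 = 29/4 hours
Speed = 653 ÷ (29/4) = 653 × 4 / 29 = 2612/29 ≈ 90.1 km/h

90.1 km/h


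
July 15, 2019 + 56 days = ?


Start: July 15, 2019
Add 56 days
July 15 → August 1: 31 - 15 + 1 = 17 days (56 - 17 = 39 left)
August 1 → September 1: 31 - 1 + 1 = 31 days (39 - 31 = 8 left)
September 1 + 8 = September 9, 2019

September 9, 2019


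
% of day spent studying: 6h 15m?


26.0%

Time: 375 minutes
Day: 1440 minutes
Percentage = (375/1440) × 100 ≈ 26.0%


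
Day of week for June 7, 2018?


Thursday

Zeller's congruence:
q=7, m=6, k=18, j=20
h = (7 + ⌊13×7/5⌋ + 18 + ⌊18/4⌋ + ⌊20/4⌋ - 2×20) mod 7
= (7 + 18 + 18 + 4 + 5 - 40) mod 7
= 12 mod 7 = 5
h=5 → Thursday


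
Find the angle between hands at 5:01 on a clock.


Hour hand = 5×30 + 1×0.5 = 150.5°
Minute hand = 1×6 = 6°
Difference = |150.5 - 6| = 144.5°

144.5°


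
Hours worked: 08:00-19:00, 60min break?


Total time = (19×60+0) - (8×60+0)
= 1140 - 480 = 660 min
Minus break: 660 - 60 = 600 min
= 10h 0m

10h 0m (600 minutes)


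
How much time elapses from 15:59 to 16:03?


0h 4m

End time in minutes: 16×60 + 3 = 963
Start time in minutes: 15×60 + 59 = 959
Difference = 963 - 959 = 4 minutes
= 0 hours 4 minutes


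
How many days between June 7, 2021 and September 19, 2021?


104 days

From June 7, 2021 to September 19, 2021
Rest of June 2021: 30 - 7 = 23
Full months: July 31, August 31
Days into September 2021: 19
Total = 23 + 31 + 31 + 19 = 104 days


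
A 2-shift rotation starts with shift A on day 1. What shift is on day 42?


Shifts: A, B
Start: A (index 0)
Day 42: (0 + 42 - 1) mod 2
= 41 mod 2
= 1
Index 1 → shift B

Shift B


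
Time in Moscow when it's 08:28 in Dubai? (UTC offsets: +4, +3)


07:28

Time difference = UTC+3 - UTC+4 = -1 hours
New hour = (8 -1) mod 24
= 7 mod 24 = 7
Minutes unchanged → 07:28


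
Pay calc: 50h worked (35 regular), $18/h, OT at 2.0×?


Regular: 35h × $18 = $630.00
Overtime: 50 - 35 = 15h
OT pay: 15h × $18 × 2.0 = $540.00
Total = $630.00 + $540.00 = $1170.00

$1170.00


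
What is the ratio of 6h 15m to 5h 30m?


Duration 1: 375 minutes
Duration 2: 330 minutes
Ratio = 375:330
GCD = 15
Simplified = 25:22
As a decimal: 25/22 ≈ 1.14

25:22 (1.14)


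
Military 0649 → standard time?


Hour: 6
6 < 12 → AM

6:49 AM


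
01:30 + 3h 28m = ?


04:58

Start: 90 minutes from midnight
Add: 208 minutes
Total: 298 minutes
Hours: 298 ÷ 60 = 4 remainder 58


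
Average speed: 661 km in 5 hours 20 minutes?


123.9 km/h

Distance: 661 km
Time: 5h 20m = 320 min = 320/60 = 16/3 hours
Speed = 661 ÷ (16/3) = 661 × 3 / 16 = 1983/16 ≈ 123.9 km/h


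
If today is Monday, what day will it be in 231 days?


Start: Monday (index 0)
(0 + 231) mod 7
= 231 mod 7
= 0
Index 0 → Monday

Monday


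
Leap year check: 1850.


No

Rules: divisible by 4 AND (not by 100 OR by 400)
1850 ÷ 4 = 462 remainder 2 → not divisible by 4
Not divisible by 4 → not a leap year


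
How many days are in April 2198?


30 days

Month: April (month 4)
April has 30 days


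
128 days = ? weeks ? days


18 weeks 2 days

Weeks: 128 ÷ 7 = 18 remainder 2


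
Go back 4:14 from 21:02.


16:48

Start: 1262 minutes from midnight
Subtract: 254 minutes
Remaining: 1262 - 254 = 1008
Hours: 16, Minutes: 48


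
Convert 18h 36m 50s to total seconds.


67010 seconds

Hours: 18 × 3600 = 64800
Minutes: 36 × 60 = 2160
Seconds: 50
Total = 64800 + 2160 + 50 = 67010


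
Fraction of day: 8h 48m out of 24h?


0.3667 (36.67%)

Total minutes: 8×60 + 48 = 528
Day = 24×60 = 1440 minutes
Fraction = 528/1440 ≈ 0.3667
As a percentage: 528/1440 × 100 ≈ 36.67%


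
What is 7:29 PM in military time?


19:29

Input: 7:29 PM
PM: 7 + 12 = 19


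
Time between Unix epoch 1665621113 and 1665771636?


150523 seconds (41.8 hours / 1.74 days)

Difference = 1665771636 - 1665621113 = 150523 seconds
In hours: 150523 / 3600 ≈ 41.8
In days: 150523 / 86400 ≈ 1.74


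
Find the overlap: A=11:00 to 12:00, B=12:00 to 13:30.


0 minutes

Meeting A: 660-720 (in minutes from midnight)
Meeting B: 720-810
Overlap start = max(660, 720) = 720
Overlap end = min(720, 810) = 720
Overlap = max(0, 720 - 720) = 0 min


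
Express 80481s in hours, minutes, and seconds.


22h 21m 21s

Hours: 80481 ÷ 3600 = 22 remainder 1281
Minutes: 1281 ÷ 60 = 21 remainder 21
Seconds: 21


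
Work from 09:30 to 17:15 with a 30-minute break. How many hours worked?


Total time = (17×60+15) - (9×60+30)
= 1035 - 570 = 465 min
Minus break: 465 - 30 = 435 min
= 7h 15m

7h 15m (435 minutes)


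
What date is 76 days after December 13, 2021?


Start: December 13, 2021
Add 76 days
December 13 → January 1: 31 - 13 + 1 = 19 days (76 - 19 = 57 left)
January 1 → February 1: 31 - 1 + 1 = 31 days (57 - 31 = 26 left)
February 1 + 26 = February 27, 2022

February 27, 2022


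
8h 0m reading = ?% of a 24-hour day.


33.3%

Time: 480 minutes
Day: 1440 minutes
Percentage = (480/1440) × 100 ≈ 33.3%


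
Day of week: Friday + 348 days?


Start: Friday (index 4)
(4 + 348) mod 7
= 352 mod 7
= 2
Index 2 → Wednesday

Wednesday


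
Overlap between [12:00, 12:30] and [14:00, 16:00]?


Meeting A: 720-750 (in minutes from midnight)
Meeting B: 840-960
Overlap start = max(720, 840) = 840
Overlap end = min(750, 960) = 750
Overlap = max(0, 750 - 840) = 0 min

0 minutes


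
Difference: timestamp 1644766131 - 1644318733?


447398 seconds (124.3 hours / 5.18 days)

Difference = 1644766131 - 1644318733 = 447398 seconds
In hours: 447398 / 3600 ≈ 124.3
In days: 447398 / 86400 ≈ 5.18


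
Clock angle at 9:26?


127.0°

Hour hand = 9×30 + 26×0.5 = 283.0°
Minute hand = 26×6 = 156°
Difference = |283.0 - 156| = 127.0°


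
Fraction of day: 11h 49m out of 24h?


0.4924 (49.24%)

Total minutes: 11×60 + 49 = 709
Day = 24×60 = 1440 minutes
Fraction = 709/1440 ≈ 0.4924
As a percentage: 709/1440 × 100 ≈ 49.24%


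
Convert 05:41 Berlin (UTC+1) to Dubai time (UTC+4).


Time difference = UTC+4 - UTC+1 = +3 hours
New hour = (5 + 3) mod 24
= 8 mod 24 = 8
Minutes unchanged → 08:41

08:41


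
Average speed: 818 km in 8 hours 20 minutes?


Distance: 818 km
Time: 8h 20m = 500 min = 500/60 = 25/3 hours
Speed = 818 ÷ (25/3) = 818 × 3 / 25 = 2454/25 ≈ 98.2 km/h

98.2 km/h


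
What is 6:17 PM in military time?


18:17

Input: 6:17 PM
PM: 6 + 12 = 18


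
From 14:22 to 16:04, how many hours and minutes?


End time in minutes: 16×60 + 4 = 964
Start time in minutes: 14×60 + 22 = 862
Difference = 964 - 862 = 102 minutes
= 1 hours 42 minutes

1h 42m


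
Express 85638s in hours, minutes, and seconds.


Hours: 85638 ÷ 3600 = 23 remainder 2838
Minutes: 2838 ÷ 60 = 47 remainder 18
Seconds: 18

23h 47m 18s


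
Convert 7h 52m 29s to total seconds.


28349 seconds

Hours: 7 × 3600 = 25200
Minutes: 52 × 60 = 3120
Seconds: 29
Total = 25200 + 3120 + 29 = 28349


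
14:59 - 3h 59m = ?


11:00

Start: 899 minutes from midnight
Subtract: 239 minutes
Remaining: 899 - 239 = 660
Hours: 11, Minutes: 0


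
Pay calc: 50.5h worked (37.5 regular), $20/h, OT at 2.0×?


Regular: 37.5h × $20 = $750.00
Overtime: 50.5 - 37.5 = 13.0h
OT pay: 13.0h × $20 × 2.0 = $520.00
Total = $750.00 + $520.00 = $1270.00

$1270.00


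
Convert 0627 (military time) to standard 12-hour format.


6:27 AM

Hour: 6
6 < 12 → AM


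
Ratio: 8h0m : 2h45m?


32:11 (2.91)

Duration 1: 480 minutes
Duration 2: 165 minutes
Ratio = 480:165
GCD = 15
Simplified = 32:11
As a decimal: 32/11 ≈ 2.91


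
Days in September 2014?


Month: September (month 9)
September has 30 days

30 days


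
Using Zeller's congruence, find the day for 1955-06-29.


Wednesday

Zeller's congruence:
q=29, m=6, k=55, j=19
h = (29 + ⌊13×7/5⌋ + 55 + ⌊55/4⌋ + ⌊19/4⌋ - 2×19) mod 7
= (29 + 18 + 55 + 13 + 4 - 38) mod 7
= 81 mod 7 = 4
h=4 → Wednesday


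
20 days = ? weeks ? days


2 weeks 6 days

Weeks: 20 ÷ 7 = 2 remainder 6


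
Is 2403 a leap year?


No

Rules: divisible by 4 AND (not by 100 OR by 400)
2403 ÷ 4 = 600 remainder 3 → not divisible by 4
Not divisible by 4 → not a leap year


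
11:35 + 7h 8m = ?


18:43

Start: 695 minutes from midnight
Add: 428 minutes
Total: 1123 minutes
Hours: 1123 ÷ 60 = 18 remainder 43


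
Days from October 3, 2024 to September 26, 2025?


From October 3, 2024 to September 26, 2025
Rest of October 2024: 31 - 3 = 28
Full months: November 30, December 31, January 31, February 2025 28, March 31, April 30, May 31, June 30, July 31, August 31
Days into September 2025: 26
Total = 28 + 30 + 31 + 31 + 28 + 31 + 30 + 31 + 30 + 31 + 31 + 26 = 358 days

358 days


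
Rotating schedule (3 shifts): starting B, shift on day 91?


Shifts: A, B, C
Start: B (index 1)
Day 91: (1 + 91 - 1) mod 3
= 91 mod 3
= 1
Index 1 → shift B

Shift B


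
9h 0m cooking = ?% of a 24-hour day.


Time: 540 minutes
Day: 1440 minutes
Percentage = (540/1440) × 100 = 37.5%

37.5%


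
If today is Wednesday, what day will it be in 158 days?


Start: Wednesday (index 2)
(2 + 158) mod 7
= 160 mod 7
= 6
Index 6 → Sunday

Sunday


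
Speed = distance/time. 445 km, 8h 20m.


53.4 km/h

Distance: 445 km
Time: 8h 20m = 500 min = 500/60 = 25/3 hours
Speed = 445 ÷ (25/3) = 445 × 3 / 25 = 1335/25 = 53.4 km/h


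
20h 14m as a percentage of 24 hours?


Total minutes: 20×60 + 14 = 1214
Day = 24×60 = 1440 minutes
Fraction = 1214/1440 ≈ 0.8431
As a percentage: 1214/1440 × 100 ≈ 84.31%

0.8431 (84.31%)


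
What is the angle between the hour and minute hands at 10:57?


13.5°

Hour hand = 10×30 + 57×0.5 = 328.5°
Minute hand = 57×6 = 342°
Difference = |328.5 - 342| = 13.5°


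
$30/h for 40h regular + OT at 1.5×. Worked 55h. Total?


$1875.00

Regular: 40h × $30 = $1200.00
Overtime: 55 - 40 = 15h
OT pay: 15h × $30 × 1.5 = $675.00
Total = $1200.00 + $675.00 = $1875.00


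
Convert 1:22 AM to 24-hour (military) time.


01:22

Input: 1:22 AM
AM hour stays: 1


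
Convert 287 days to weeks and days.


41 weeks 0 days

Weeks: 287 ÷ 7 = 41 remainder 0


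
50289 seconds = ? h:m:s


13h 58m 9s

Hours: 50289 ÷ 3600 = 13 remainder 3489
Minutes: 3489 ÷ 60 = 58 remainder 9
Seconds: 9


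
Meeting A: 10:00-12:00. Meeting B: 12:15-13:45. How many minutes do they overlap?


Meeting A: 600-720 (in minutes from midnight)
Meeting B: 735-825
Overlap start = max(600, 735) = 735
Overlap end = min(720, 825) = 720
Overlap = max(0, 720 - 735) = 0 min

0 minutes


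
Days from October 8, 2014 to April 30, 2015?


204 days

From October 8, 2014 to April 30, 2015
Rest of October 2014: 31 - 8 = 23
Full months: November 30, December 31, January 31, February 2015 28, March 31
Days into April 2015: 30
Total = 23 + 30 + 31 + 31 + 28 + 31 + 30 = 204 days


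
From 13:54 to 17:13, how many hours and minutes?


End time in minutes: 17×60 + 13 = 1033
Start time in minutes: 13×60 + 54 = 834
Difference = 1033 - 834 = 199 minutes
= 3 hours 19 minutes

3h 19m


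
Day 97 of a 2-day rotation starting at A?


Shift A

Shifts: A, B
Start: A (index 0)
Day 97: (0 + 97 - 1) mod 2
= 96 mod 2
= 0
Index 0 → shift A


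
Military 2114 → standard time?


9:14 PM

Hour: 21
21 - 12 = 9 → PM


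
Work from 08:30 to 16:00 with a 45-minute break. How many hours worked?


6h 45m (405 minutes)

Total time = (16×60+0) - (8×60+30)
= 960 - 510 = 450 min
Minus break: 450 - 45 = 405 min
= 6h 45m


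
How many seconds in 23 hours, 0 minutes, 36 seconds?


Hours: 23 × 3600 = 82800
Minutes: 0 × 60 = 0
Seconds: 36
Total = 82800 + 0 + 36 = 82836

82836 seconds


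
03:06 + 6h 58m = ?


Start: 186 minutes from midnight
Add: 418 minutes
Total: 604 minutes
Hours: 604 ÷ 60 = 10 remainder 4

10:04


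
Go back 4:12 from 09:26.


05:14

Start: 566 minutes from midnight
Subtract: 252 minutes
Remaining: 566 - 252 = 314
Hours: 5, Minutes: 14


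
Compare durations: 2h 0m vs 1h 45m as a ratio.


8:7 (1.14)

Duration 1: 120 minutes
Duration 2: 105 minutes
Ratio = 120:105
GCD = 15
Simplified = 8:7
As a decimal: 8/7 ≈ 1.14


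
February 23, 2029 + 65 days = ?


Start: February 23, 2029
Add 65 days
February 23 → March 1: 28 - 23 + 1 = 6 days (65 - 6 = 59 left)
March 1 → April 1: 31 - 1 + 1 = 31 days (59 - 31 = 28 left)
April 1 + 28 = April 29, 2029

April 29, 2029


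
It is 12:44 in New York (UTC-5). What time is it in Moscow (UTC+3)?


Time difference = UTC+3 - UTC-5 = +8 hours
New hour = (12 + 8) mod 24
= 20 mod 24 = 20
Minutes unchanged → 20:44

20:44


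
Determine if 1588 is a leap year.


Rules: divisible by 4 AND (not by 100 OR by 400)
1588 ÷ 4 = 397 exactly → divisible by 4
1588 ÷ 100 = 15 remainder 88 → not divisible by 100
Divisible by 4 but not by 100 → leap year

Yes


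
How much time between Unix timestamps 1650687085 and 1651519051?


Difference = 1651519051 - 1650687085 = 831966 seconds
In hours: 831966 / 3600 ≈ 231.1
In days: 831966 / 86400 ≈ 9.63

831966 seconds (231.1 hours / 9.63 days)


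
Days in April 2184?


Month: April (month 4)
April has 30 days

30 days


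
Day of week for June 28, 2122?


Zeller's congruence:
q=28, m=6, k=22, j=21
h = (28 + ⌊13×7/5⌋ + 22 + ⌊22/4⌋ + ⌊21/4⌋ - 2×21) mod 7
= (28 + 18 + 22 + 5 + 5 - 42) mod 7
= 36 mod 7 = 1
h=1 → Sunday

Sunday


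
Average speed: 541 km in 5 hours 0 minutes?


Distance: 541 km
Time: 5 hours
Speed = 541 / 5 = 108.2 km/h

108.2 km/h


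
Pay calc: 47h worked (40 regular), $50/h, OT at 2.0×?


$2700.00

Regular: 40h × $50 = $2000.00
Overtime: 47 - 40 = 7h
OT pay: 7h × $50 × 2.0 = $700.00
Total = $2000.00 + $700.00 = $2700.00


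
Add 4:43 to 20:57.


Start: 1257 minutes from midnight
Add: 283 minutes
Total: 1540 minutes
Hours: 1540 ÷ 60 = 25 remainder 40
25 ≥ 24 → 25 - 24 = 1 (next day)

01:40 (next day)


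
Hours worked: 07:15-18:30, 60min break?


Total time = (18×60+30) - (7×60+15)
= 1110 - 435 = 675 min
Minus break: 675 - 60 = 615 min
= 10h 15m

10h 15m (615 minutes)


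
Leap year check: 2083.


No

Rules: divisible by 4 AND (not by 100 OR by 400)
2083 ÷ 4 = 520 remainder 3 → not divisible by 4
Not divisible by 4 → not a leap year


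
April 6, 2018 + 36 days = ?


Start: April 6, 2018
Add 36 days
April 6 → May 1: 30 - 6 + 1 = 25 days (36 - 25 = 11 left)
May 1 + 11 = May 12, 2018

May 12, 2018


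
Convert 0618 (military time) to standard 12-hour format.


6:18 AM

Hour: 6
6 < 12 → AM


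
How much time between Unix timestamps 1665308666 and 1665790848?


482182 seconds (133.9 hours / 5.58 days)

Difference = 1665790848 - 1665308666 = 482182 seconds
In hours: 482182 / 3600 ≈ 133.9
In days: 482182 / 86400 ≈ 5.58


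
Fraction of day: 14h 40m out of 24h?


Total minutes: 14×60 + 40 = 880
Day = 24×60 = 1440 minutes
Fraction = 880/1440 ≈ 0.6111
As a percentage: 880/1440 × 100 ≈ 61.11%

0.6111 (61.11%)


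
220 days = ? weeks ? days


Weeks: 220 ÷ 7 = 31 remainder 3

31 weeks 3 days


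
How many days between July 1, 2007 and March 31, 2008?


From July 1, 2007 to March 31, 2008
Rest of July 2007: 31 - 1 = 30
Full months: August 31, September 30, October 31, November 30, December 31, January 31, February 2008 29
Days into March 2008: 31
Total = 30 + 31 + 30 + 31 + 30 + 31 + 31 + 29 + 31 = 274 days

274 days


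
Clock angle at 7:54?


Hour hand = 7×30 + 54×0.5 = 237.0°
Minute hand = 54×6 = 324°
Difference = |237.0 - 324| = 87.0°

87.0°


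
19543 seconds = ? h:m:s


5h 25m 43s

Hours: 19543 ÷ 3600 = 5 remainder 1543
Minutes: 1543 ÷ 60 = 25 remainder 43
Seconds: 43


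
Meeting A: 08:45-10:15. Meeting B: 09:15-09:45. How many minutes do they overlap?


Meeting A: 525-615 (in minutes from midnight)
Meeting B: 555-585
Overlap start = max(525, 555) = 555
Overlap end = min(615, 585) = 585
Overlap = max(0, 585 - 555) = 30 min

30 minutes


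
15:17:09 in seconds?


Hours: 15 × 3600 = 54000
Minutes: 17 × 60 = 1020
Seconds: 9
Total = 54000 + 1020 + 9 = 55029

55029 seconds


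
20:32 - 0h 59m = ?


19:33

Start: 1232 minutes from midnight
Subtract: 59 minutes
Remaining: 1232 - 59 = 1173
Hours: 19, Minutes: 33


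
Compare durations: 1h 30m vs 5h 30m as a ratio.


3:11 (0.27)

Duration 1: 90 minutes
Duration 2: 330 minutes
Ratio = 90:330
GCD = 30
Simplified = 3:11
As a decimal: 3/11 ≈ 0.27


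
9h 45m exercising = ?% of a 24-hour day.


40.6%

Time: 585 minutes
Day: 1440 minutes
Percentage = (585/1440) × 100 ≈ 40.6%


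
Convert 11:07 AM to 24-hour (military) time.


11:07

Input: 11:07 AM
AM hour stays: 11


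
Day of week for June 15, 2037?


Monday

Zeller's congruence:
q=15, m=6, k=37, j=20
h = (15 + ⌊13×7/5⌋ + 37 + ⌊37/4⌋ + ⌊20/4⌋ - 2×20) mod 7
= (15 + 18 + 37 + 9 + 5 - 40) mod 7
= 44 mod 7 = 2
h=2 → Monday


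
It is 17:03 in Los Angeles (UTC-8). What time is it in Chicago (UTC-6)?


Time difference = UTC-6 - UTC-8 = +2 hours
New hour = (17 + 2) mod 24
= 19 mod 24 = 19
Minutes unchanged → 19:03

19:03


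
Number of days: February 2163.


28 days

Month: February (month 2)
February: 28 or 29 (leap year)
2163 leap year? No


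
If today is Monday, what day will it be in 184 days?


Start: Monday (index 0)
(0 + 184) mod 7
= 184 mod 7
= 2
Index 2 → Wednesday

Wednesday


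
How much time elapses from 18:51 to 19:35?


0h 44m

End time in minutes: 19×60 + 35 = 1175
Start time in minutes: 18×60 + 51 = 1131
Difference = 1175 - 1131 = 44 minutes
= 0 hours 44 minutes


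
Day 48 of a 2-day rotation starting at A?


Shifts: A, B
Start: A (index 0)
Day 48: (0 + 48 - 1) mod 2
= 47 mod 2
= 1
Index 1 → shift B

Shift B


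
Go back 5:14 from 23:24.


Start: 1404 minutes from midnight
Subtract: 314 minutes
Remaining: 1404 - 314 = 1090
Hours: 18, Minutes: 10

18:10


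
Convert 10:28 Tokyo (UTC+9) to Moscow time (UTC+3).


Time difference = UTC+3 - UTC+9 = -6 hours
New hour = (10 -6) mod 24
= 4 mod 24 = 4
Minutes unchanged → 04:28

04:28


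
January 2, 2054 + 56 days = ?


Start: January 2, 2054
Add 56 days
January 2 → February 1: 31 - 2 + 1 = 30 days (56 - 30 = 26 left)
February 1 + 26 = February 27, 2054

February 27, 2054


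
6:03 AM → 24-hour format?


06:03

Input: 6:03 AM
AM hour stays: 6


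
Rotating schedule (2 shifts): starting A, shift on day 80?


Shifts: A, B
Start: A (index 0)
Day 80: (0 + 80 - 1) mod 2
= 79 mod 2
= 1
Index 1 → shift B

Shift B


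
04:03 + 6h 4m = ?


10:07

Start: 243 minutes from midnight
Add: 364 minutes
Total: 607 minutes
Hours: 607 ÷ 60 = 10 remainder 7


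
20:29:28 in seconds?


73768 seconds

Hours: 20 × 3600 = 72000
Minutes: 29 × 60 = 1740
Seconds: 28
Total = 72000 + 1740 + 28 = 73768


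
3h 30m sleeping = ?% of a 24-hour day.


14.6%

Time: 210 minutes
Day: 1440 minutes
Percentage = (210/1440) × 100 ≈ 14.6%


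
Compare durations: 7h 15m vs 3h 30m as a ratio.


Duration 1: 435 minutes
Duration 2: 210 minutes
Ratio = 435:210
GCD = 15
Simplified = 29:14
As a decimal: 29/14 ≈ 2.07

29:14 (2.07)


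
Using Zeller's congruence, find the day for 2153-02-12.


Monday

Zeller's congruence:
q=12, m=14, k=52, j=21
h = (12 + ⌊13×15/5⌋ + 52 + ⌊52/4⌋ + ⌊21/4⌋ - 2×21) mod 7
= (12 + 39 + 52 + 13 + 5 - 42) mod 7
= 79 mod 7 = 2
h=2 → Monday


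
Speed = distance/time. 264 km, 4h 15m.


62.1 km/h

Distance: 264 km
Time: 4h 15m = 255 min = 255/60 = 17/4 hours
Speed = 264 ÷ (17/4) = 264 × 4 / 17 = 1056/17 ≈ 62.1 km/h


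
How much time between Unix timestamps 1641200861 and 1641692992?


Difference = 1641692992 - 1641200861 = 492131 seconds
In hours: 492131 / 3600 ≈ 136.7
In days: 492131 / 86400 ≈ 5.70

492131 seconds (136.7 hours / 5.70 days)


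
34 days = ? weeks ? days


4 weeks 6 days

Weeks: 34 ÷ 7 = 4 remainder 6


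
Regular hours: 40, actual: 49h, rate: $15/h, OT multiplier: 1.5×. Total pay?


$802.50

Regular: 40h × $15 = $600.00
Overtime: 49 - 40 = 9h
OT pay: 9h × $15 × 1.5 = $202.50
Total = $600.00 + $202.50 = $802.50


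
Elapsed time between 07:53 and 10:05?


2h 12m

End time in minutes: 10×60 + 5 = 605
Start time in minutes: 7×60 + 53 = 473
Difference = 605 - 473 = 132 minutes
= 2 hours 12 minutes


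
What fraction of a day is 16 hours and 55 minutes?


Total minutes: 16×60 + 55 = 1015
Day = 24×60 = 1440 minutes
Fraction = 1015/1440 ≈ 0.7049
As a percentage: 1015/1440 × 100 ≈ 70.49%

0.7049 (70.49%)


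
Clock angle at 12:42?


Hour hand (12 ≡ 0 on the dial): 0×30 + 42×0.5 = 21.0°
Minute hand = 42×6 = 252°
Difference = |21.0 - 252| = 231.0°
Since > 180°: 360 - 231.0 = 129.0°

129.0°


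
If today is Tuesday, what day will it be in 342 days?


Monday

Start: Tuesday (index 1)
(1 + 342) mod 7
= 343 mod 7
= 0
Index 0 → Monday


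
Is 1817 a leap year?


No

Rules: divisible by 4 AND (not by 100 OR by 400)
1817 ÷ 4 = 454 remainder 1 → not divisible by 4
Not divisible by 4 → not a leap year


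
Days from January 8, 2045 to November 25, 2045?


321 days

From January 8, 2045 to November 25, 2045
Rest of January 2045: 31 - 8 = 23
Full months: February 2045 28, March 31, April 30, May 31, June 30, July 31, August 31, September 30, October 31
Days into November 2045: 25
Total = 23 + 28 + 31 + 30 + 31 + 30 + 31 + 31 + 30 + 31 + 25 = 321 days


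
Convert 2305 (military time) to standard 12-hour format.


11:05 PM

Hour: 23
23 - 12 = 11 → PM


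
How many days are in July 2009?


31 days

Month: July (month 7)
July has 31 days


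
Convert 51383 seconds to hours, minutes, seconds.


14h 16m 23s

Hours: 51383 ÷ 3600 = 14 remainder 983
Minutes: 983 ÷ 60 = 16 remainder 23
Seconds: 23


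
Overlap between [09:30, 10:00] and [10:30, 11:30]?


0 minutes

Meeting A: 570-600 (in minutes from midnight)
Meeting B: 630-690
Overlap start = max(570, 630) = 630
Overlap end = min(600, 690) = 600
Overlap = max(0, 600 - 630) = 0 min


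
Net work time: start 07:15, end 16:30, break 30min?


Total time = (16×60+30) - (7×60+15)
= 990 - 435 = 555 min
Minus break: 555 - 30 = 525 min
= 8h 45m

8h 45m (525 minutes)


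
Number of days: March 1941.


Month: March (month 3)
March has 31 days

31 days


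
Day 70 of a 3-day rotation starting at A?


Shift A

Shifts: A, B, C
Start: A (index 0)
Day 70: (0 + 70 - 1) mod 3
= 69 mod 3
= 0
Index 0 → shift A


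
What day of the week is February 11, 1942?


Wednesday

Zeller's congruence:
q=11, m=14, k=41, j=19
h = (11 + ⌊13×15/5⌋ + 41 + ⌊41/4⌋ + ⌊19/4⌋ - 2×19) mod 7
= (11 + 39 + 41 + 10 + 4 - 38) mod 7
= 67 mod 7 = 4
h=4 → Wednesday


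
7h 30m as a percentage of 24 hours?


0.3125 (31.25%)

Total minutes: 7×60 + 30 = 450
Day = 24×60 = 1440 minutes
Fraction = 450/1440 = 0.3125
As a percentage: 450/1440 × 100 = 31.25%


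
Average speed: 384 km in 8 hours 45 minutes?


Distance: 384 km
Time: 8h 45m = 525 min = 525/60 = 35/4 hours
Speed = 384 ÷ (35/4) = 384 × 4 / 35 = 1536/35 ≈ 43.9 km/h

43.9 km/h


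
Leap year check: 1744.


Yes

Rules: divisible by 4 AND (not by 100 OR by 400)
1744 ÷ 4 = 436 exactly → divisible by 4
1744 ÷ 100 = 17 remainder 44 → not divisible by 100
Divisible by 4 but not by 100 → leap year


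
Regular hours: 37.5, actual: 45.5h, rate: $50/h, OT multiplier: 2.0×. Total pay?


Regular: 37.5h × $50 = $1875.00
Overtime: 45.5 - 37.5 = 8.0h
OT pay: 8.0h × $50 × 2.0 = $800.00
Total = $1875.00 + $800.00 = $2675.00

$2675.00


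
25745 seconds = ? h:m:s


7h 9m 5s

Hours: 25745 ÷ 3600 = 7 remainder 545
Minutes: 545 ÷ 60 = 9 remainder 5
Seconds: 5


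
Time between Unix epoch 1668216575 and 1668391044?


Difference = 1668391044 - 1668216575 = 174469 seconds
In hours: 174469 / 3600 ≈ 48.5
In days: 174469 / 86400 ≈ 2.02

174469 seconds (48.5 hours / 2.02 days)


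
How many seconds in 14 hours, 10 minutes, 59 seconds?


Hours: 14 × 3600 = 50400
Minutes: 10 × 60 = 600
Seconds: 59
Total = 50400 + 600 + 59 = 51059

51059 seconds


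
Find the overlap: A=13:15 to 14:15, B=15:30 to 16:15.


0 minutes

Meeting A: 795-855 (in minutes from midnight)
Meeting B: 930-975
Overlap start = max(795, 930) = 930
Overlap end = min(855, 975) = 855
Overlap = max(0, 855 - 930) = 0 min


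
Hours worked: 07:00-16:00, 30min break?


8h 30m (510 minutes)

Total time = (16×60+0) - (7×60+0)
= 960 - 420 = 540 min
Minus break: 540 - 30 = 510 min
= 8h 30m


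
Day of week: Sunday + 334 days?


Start: Sunday (index 6)
(6 + 334) mod 7
= 340 mod 7
= 4
Index 4 → Friday

Friday


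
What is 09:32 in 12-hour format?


9:32 AM

Hour: 9
9 < 12 → AM


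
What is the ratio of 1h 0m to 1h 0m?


1:1 (1.00)

Duration 1: 60 minutes
Duration 2: 60 minutes
Ratio = 60:60
GCD = 60
Simplified = 1:1
As a decimal: 1/1 = 1.00


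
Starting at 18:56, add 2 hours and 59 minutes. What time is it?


21:55

Start: 1136 minutes from midnight
Add: 179 minutes
Total: 1315 minutes
Hours: 1315 ÷ 60 = 21 remainder 55


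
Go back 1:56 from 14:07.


12:11

Start: 847 minutes from midnight
Subtract: 116 minutes
Remaining: 847 - 116 = 731
Hours: 12, Minutes: 11


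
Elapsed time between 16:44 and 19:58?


3h 14m

End time in minutes: 19×60 + 58 = 1198
Start time in minutes: 16×60 + 44 = 1004
Difference = 1198 - 1004 = 194 minutes
= 3 hours 14 minutes


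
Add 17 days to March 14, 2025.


March 31, 2025

Start: March 14, 2025
Add 17 days
March 14 + 17 = March 31, 2025


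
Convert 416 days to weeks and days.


Weeks: 416 ÷ 7 = 59 remainder 3

59 weeks 3 days


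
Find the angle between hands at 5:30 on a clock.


Hour hand = 5×30 + 30×0.5 = 165.0°
Minute hand = 30×6 = 180°
Difference = |165.0 - 180| = 15.0°

15.0°


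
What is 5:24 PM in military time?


17:24

Input: 5:24 PM
PM: 5 + 12 = 17


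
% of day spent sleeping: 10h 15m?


42.7%

Time: 615 minutes
Day: 1440 minutes
Percentage = (615/1440) × 100 ≈ 42.7%


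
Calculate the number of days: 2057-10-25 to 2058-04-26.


From October 25, 2057 to April 26, 2058
Rest of October 2057: 31 - 25 = 6
Full months: November 30, December 31, January 31, February 2058 28, March 31
Days into April 2058: 26
Total = 6 + 30 + 31 + 31 + 28 + 31 + 26 = 183 days

183 days


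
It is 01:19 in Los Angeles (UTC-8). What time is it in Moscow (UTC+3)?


12:19

Time difference = UTC+3 - UTC-8 = +11 hours
New hour = (1 + 11) mod 24
= 12 mod 24 = 12
Minutes unchanged → 12:19


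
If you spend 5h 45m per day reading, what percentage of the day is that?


Time: 345 minutes
Day: 1440 minutes
Percentage = (345/1440) × 100 ≈ 24.0%

24.0%


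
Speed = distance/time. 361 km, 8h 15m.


Distance: 361 km
Time: 8h 15m = 495 min = 495/60 = 33/4 hours
Speed = 361 ÷ (33/4) = 361 × 4 / 33 = 1444/33 ≈ 43.8 km/h

43.8 km/h


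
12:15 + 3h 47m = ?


16:02

Start: 735 minutes from midnight
Add: 227 minutes
Total: 962 minutes
Hours: 962 ÷ 60 = 16 remainder 2


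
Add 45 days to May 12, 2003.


Start: May 12, 2003
Add 45 days
May 12 → June 1: 31 - 12 + 1 = 20 days (45 - 20 = 25 left)
June 1 + 25 = June 26, 2003

June 26, 2003


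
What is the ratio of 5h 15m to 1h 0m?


Duration 1: 315 minutes
Duration 2: 60 minutes
Ratio = 315:60
GCD = 15
Simplified = 21:4
As a decimal: 21/4 = 5.25

21:4 (5.25)


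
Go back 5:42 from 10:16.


04:34

Start: 616 minutes from midnight
Subtract: 342 minutes
Remaining: 616 - 342 = 274
Hours: 4, Minutes: 34


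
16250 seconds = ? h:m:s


4h 30m 50s

Hours: 16250 ÷ 3600 = 4 remainder 1850
Minutes: 1850 ÷ 60 = 30 remainder 50
Seconds: 50


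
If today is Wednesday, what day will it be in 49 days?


Start: Wednesday (index 2)
(2 + 49) mod 7
= 51 mod 7
= 2
Index 2 → Wednesday

Wednesday


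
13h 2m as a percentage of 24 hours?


0.5431 (54.31%)

Total minutes: 13×60 + 2 = 782
Day = 24×60 = 1440 minutes
Fraction = 782/1440 ≈ 0.5431
As a percentage: 782/1440 × 100 ≈ 54.31%


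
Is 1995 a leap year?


Rules: divisible by 4 AND (not by 100 OR by 400)
1995 ÷ 4 = 498 remainder 3 → not divisible by 4
Not divisible by 4 → not a leap year

No


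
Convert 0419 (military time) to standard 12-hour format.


Hour: 4
4 < 12 → AM

4:19 AM


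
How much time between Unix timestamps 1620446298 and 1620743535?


Difference = 1620743535 - 1620446298 = 297237 seconds
In hours: 297237 / 3600 ≈ 82.6
In days: 297237 / 86400 ≈ 3.44

297237 seconds (82.6 hours / 3.44 days)


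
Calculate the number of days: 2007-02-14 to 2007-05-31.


From February 14, 2007 to May 31, 2007
Rest of February 2007: 28 - 14 = 14
Full months: March 31, April 30
Days into May 2007: 31
Total = 14 + 31 + 30 + 31 = 106 days

106 days


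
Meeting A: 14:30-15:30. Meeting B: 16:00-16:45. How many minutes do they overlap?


0 minutes

Meeting A: 870-930 (in minutes from midnight)
Meeting B: 960-1005
Overlap start = max(870, 960) = 960
Overlap end = min(930, 1005) = 930
Overlap = max(0, 930 - 960) = 0 min


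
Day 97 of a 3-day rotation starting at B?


Shifts: A, B, C
Start: B (index 1)
Day 97: (1 + 97 - 1) mod 3
= 97 mod 3
= 1
Index 1 → shift B

Shift B


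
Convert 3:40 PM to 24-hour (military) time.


15:40

Input: 3:40 PM
PM: 3 + 12 = 15


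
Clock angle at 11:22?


Hour hand = 11×30 + 22×0.5 = 341.0°
Minute hand = 22×6 = 132°
Difference = |341.0 - 132| = 209.0°
Since > 180°: 360 - 209.0 = 151.0°

151.0°


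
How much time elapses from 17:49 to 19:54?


2h 5m

End time in minutes: 19×60 + 54 = 1194
Start time in minutes: 17×60 + 49 = 1069
Difference = 1194 - 1069 = 125 minutes
= 2 hours 5 minutes


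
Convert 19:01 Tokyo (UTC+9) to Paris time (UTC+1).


Time difference = UTC+1 - UTC+9 = -8 hours
New hour = (19 -8) mod 24
= 11 mod 24 = 11
Minutes unchanged → 11:01

11:01


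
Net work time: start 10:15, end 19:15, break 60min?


Total time = (19×60+15) - (10×60+15)
= 1155 - 615 = 540 min
Minus break: 540 - 60 = 480 min
= 8h 0m

8h 0m (480 minutes)


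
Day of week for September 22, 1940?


Sunday

Zeller's congruence:
q=22, m=9, k=40, j=19
h = (22 + ⌊13×10/5⌋ + 40 + ⌊40/4⌋ + ⌊19/4⌋ - 2×19) mod 7
= (22 + 26 + 40 + 10 + 4 - 38) mod 7
= 64 mod 7 = 1
h=1 → Sunday


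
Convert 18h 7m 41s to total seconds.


65261 seconds

Hours: 18 × 3600 = 64800
Minutes: 7 × 60 = 420
Seconds: 41
Total = 64800 + 420 + 41 = 65261


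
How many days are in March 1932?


Month: March (month 3)
March has 31 days

31 days


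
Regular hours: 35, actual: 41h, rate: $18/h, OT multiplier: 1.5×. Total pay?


$792.00

Regular: 35h × $18 = $630.00
Overtime: 41 - 35 = 6h
OT pay: 6h × $18 × 1.5 = $162.00
Total = $630.00 + $162.00 = $792.00


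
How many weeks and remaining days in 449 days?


Weeks: 449 ÷ 7 = 64 remainder 1

64 weeks 1 days


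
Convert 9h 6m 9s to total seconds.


32769 seconds

Hours: 9 × 3600 = 32400
Minutes: 6 × 60 = 360
Seconds: 9
Total = 32400 + 360 + 9 = 32769


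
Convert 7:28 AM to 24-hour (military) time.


Input: 7:28 AM
AM hour stays: 7

07:28


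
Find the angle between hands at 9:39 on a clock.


55.5°

Hour hand = 9×30 + 39×0.5 = 289.5°
Minute hand = 39×6 = 234°
Difference = |289.5 - 234| = 55.5°


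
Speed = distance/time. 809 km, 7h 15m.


111.6 km/h

Distance: 809 km
Time: 7h 15m = 435 min = 435/60 = 29/4 hours
Speed = 809 ÷ (29/4) = 809 × 4 / 29 = 3236/29 ≈ 111.6 km/h


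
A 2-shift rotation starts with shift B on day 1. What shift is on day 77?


Shifts: A, B
Start: B (index 1)
Day 77: (1 + 77 - 1) mod 2
= 77 mod 2
= 1
Index 1 → shift B

Shift B


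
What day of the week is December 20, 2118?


Tuesday

Zeller's congruence:
q=20, m=12, k=18, j=21
h = (20 + ⌊13×13/5⌋ + 18 + ⌊18/4⌋ + ⌊21/4⌋ - 2×21) mod 7
= (20 + 33 + 18 + 4 + 5 - 42) mod 7
= 38 mod 7 = 3
h=3 → Tuesday


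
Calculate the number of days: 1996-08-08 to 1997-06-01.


297 days

From August 8, 1996 to June 1, 1997
Rest of August 1996: 31 - 8 = 23
Full months: September 30, October 31, November 30, December 31, January 31, February 1997 28, March 31, April 30, May 31
Days into June 1997: 1
Total = 23 + 30 + 31 + 30 + 31 + 31 + 28 + 31 + 30 + 31 + 1 = 297 days


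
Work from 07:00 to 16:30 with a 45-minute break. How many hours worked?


Total time = (16×60+30) - (7×60+0)
= 990 - 420 = 570 min
Minus break: 570 - 45 = 525 min
= 8h 45m

8h 45m (525 minutes)


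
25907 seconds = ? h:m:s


Hours: 25907 ÷ 3600 = 7 remainder 707
Minutes: 707 ÷ 60 = 11 remainder 47
Seconds: 47

7h 11m 47s


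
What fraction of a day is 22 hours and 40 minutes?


Total minutes: 22×60 + 40 = 1360
Day = 24×60 = 1440 minutes
Fraction = 1360/1440 ≈ 0.9444
As a percentage: 1360/1440 × 100 ≈ 94.44%

0.9444 (94.44%)


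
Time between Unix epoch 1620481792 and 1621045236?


563444 seconds (156.5 hours / 6.52 days)

Difference = 1621045236 - 1620481792 = 563444 seconds
In hours: 563444 / 3600 ≈ 156.5
In days: 563444 / 86400 ≈ 6.52


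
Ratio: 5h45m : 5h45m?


1:1 (1.00)

Duration 1: 345 minutes
Duration 2: 345 minutes
Ratio = 345:345
GCD = 345
Simplified = 1:1
As a decimal: 1/1 = 1.00


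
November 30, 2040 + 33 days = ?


Start: November 30, 2040
Add 33 days
November 30 → December 1: 30 - 30 + 1 = 1 days (33 - 1 = 32 left)
December 1 → January 1: 31 - 1 + 1 = 31 days (32 - 31 = 1 left)
January 1 + 1 = January 2, 2041

January 2, 2041


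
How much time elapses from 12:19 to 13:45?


End time in minutes: 13×60 + 45 = 825
Start time in minutes: 12×60 + 19 = 739
Difference = 825 - 739 = 86 minutes
= 1 hours 26 minutes

1h 26m


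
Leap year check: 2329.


No

Rules: divisible by 4 AND (not by 100 OR by 400)
2329 ÷ 4 = 582 remainder 1 → not divisible by 4
Not divisible by 4 → not a leap year


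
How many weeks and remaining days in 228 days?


Weeks: 228 ÷ 7 = 32 remainder 4

32 weeks 4 days


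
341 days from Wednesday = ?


Start: Wednesday (index 2)
(2 + 341) mod 7
= 343 mod 7
= 0
Index 0 → Monday

Monday


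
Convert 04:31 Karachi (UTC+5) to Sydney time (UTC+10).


09:31

Time difference = UTC+10 - UTC+5 = +5 hours
New hour = (4 + 5) mod 24
= 9 mod 24 = 9
Minutes unchanged → 09:31


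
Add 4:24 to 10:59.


Start: 659 minutes from midnight
Add: 264 minutes
Total: 923 minutes
Hours: 923 ÷ 60 = 15 remainder 23

15:23


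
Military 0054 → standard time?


12:54 AM

Hour: 0
0 → 12 AM (midnight)


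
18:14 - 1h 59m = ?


Start: 1094 minutes from midnight
Subtract: 119 minutes
Remaining: 1094 - 119 = 975
Hours: 16, Minutes: 15

16:15


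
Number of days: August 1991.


Month: August (month 8)
August has 31 days

31 days


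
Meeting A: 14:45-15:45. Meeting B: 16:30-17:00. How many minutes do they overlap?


0 minutes

Meeting A: 885-945 (in minutes from midnight)
Meeting B: 990-1020
Overlap start = max(885, 990) = 990
Overlap end = min(945, 1020) = 945
Overlap = max(0, 945 - 990) = 0 min


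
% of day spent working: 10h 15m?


Time: 615 minutes
Day: 1440 minutes
Percentage = (615/1440) × 100 ≈ 42.7%

42.7%


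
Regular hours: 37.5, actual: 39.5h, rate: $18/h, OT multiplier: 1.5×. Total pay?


$729.00

Regular: 37.5h × $18 = $675.00
Overtime: 39.5 - 37.5 = 2.0h
OT pay: 2.0h × $18 × 1.5 = $54.00
Total = $675.00 + $54.00 = $729.00


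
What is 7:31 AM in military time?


07:31

Input: 7:31 AM
AM hour stays: 7


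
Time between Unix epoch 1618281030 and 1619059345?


Difference = 1619059345 - 1618281030 = 778315 seconds
In hours: 778315 / 3600 ≈ 216.2
In days: 778315 / 86400 ≈ 9.01

778315 seconds (216.2 hours / 9.01 days)


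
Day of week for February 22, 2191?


Zeller's congruence:
q=22, m=14, k=90, j=21
h = (22 + ⌊13×15/5⌋ + 90 + ⌊90/4⌋ + ⌊21/4⌋ - 2×21) mod 7
= (22 + 39 + 90 + 22 + 5 - 42) mod 7
= 136 mod 7 = 3
h=3 → Tuesday

Tuesday


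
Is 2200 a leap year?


Rules: divisible by 4 AND (not by 100 OR by 400)
2200 ÷ 4 = 550 exactly → divisible by 4
2200 ÷ 100 = 22 exactly → divisible by 100
2200 ÷ 400 = 5 remainder 200 → not divisible by 400
Divisible by 100 but not by 400 → not a leap year

No


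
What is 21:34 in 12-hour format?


9:34 PM

Hour: 21
21 - 12 = 9 → PM


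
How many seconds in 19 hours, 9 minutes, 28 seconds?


68968 seconds

Hours: 19 × 3600 = 68400
Minutes: 9 × 60 = 540
Seconds: 28
Total = 68400 + 540 + 28 = 68968


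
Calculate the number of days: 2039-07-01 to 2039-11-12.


134 days

From July 1, 2039 to November 12, 2039
Rest of July 2039: 31 - 1 = 30
Full months: August 31, September 30, October 31
Days into November 2039: 12
Total = 30 + 31 + 30 + 31 + 12 = 134 days


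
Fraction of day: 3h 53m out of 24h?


0.1618 (16.18%)

Total minutes: 3×60 + 53 = 233
Day = 24×60 = 1440 minutes
Fraction = 233/1440 ≈ 0.1618
As a percentage: 233/1440 × 100 ≈ 16.18%


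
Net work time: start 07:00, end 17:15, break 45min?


9h 30m (570 minutes)

Total time = (17×60+15) - (7×60+0)
= 1035 - 420 = 615 min
Minus break: 615 - 45 = 570 min
= 9h 30m


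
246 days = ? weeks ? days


35 weeks 1 days

Weeks: 246 ÷ 7 = 35 remainder 1


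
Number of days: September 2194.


30 days

Month: September (month 9)
September has 30 days


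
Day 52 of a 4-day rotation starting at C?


Shifts: A, B, C, D
Start: C (index 2)
Day 52: (2 + 52 - 1) mod 4
= 53 mod 4
= 1
Index 1 → shift B

Shift B


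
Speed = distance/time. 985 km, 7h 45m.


Distance: 985 km
Time: 7h 45m = 465 min = 465/60 = 31/4 hours
Speed = 985 ÷ (31/4) = 985 × 4 / 31 = 3940/31 ≈ 127.1 km/h

127.1 km/h


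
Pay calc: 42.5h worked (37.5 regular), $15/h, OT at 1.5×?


Regular: 37.5h × $15 = $562.50
Overtime: 42.5 - 37.5 = 5.0h
OT pay: 5.0h × $15 × 1.5 = $112.50
Total = $562.50 + $112.50 = $675.00

$675.00


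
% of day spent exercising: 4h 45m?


Time: 285 minutes
Day: 1440 minutes
Percentage = (285/1440) × 100 ≈ 19.8%

19.8%


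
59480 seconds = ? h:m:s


16h 31m 20s

Hours: 59480 ÷ 3600 = 16 remainder 1880
Minutes: 1880 ÷ 60 = 31 remainder 20
Seconds: 20


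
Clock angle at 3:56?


142.0°

Hour hand = 3×30 + 56×0.5 = 118.0°
Minute hand = 56×6 = 336°
Difference = |118.0 - 336| = 218.0°
Since > 180°: 360 - 218.0 = 142.0°


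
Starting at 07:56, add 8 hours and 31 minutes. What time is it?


16:27

Start: 476 minutes from midnight
Add: 511 minutes
Total: 987 minutes
Hours: 987 ÷ 60 = 16 remainder 27


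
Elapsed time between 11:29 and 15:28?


End time in minutes: 15×60 + 28 = 928
Start time in minutes: 11×60 + 29 = 689
Difference = 928 - 689 = 239 minutes
= 3 hours 59 minutes

3h 59m


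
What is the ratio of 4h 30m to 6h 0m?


Duration 1: 270 minutes
Duration 2: 360 minutes
Ratio = 270:360
GCD = 90
Simplified = 3:4
As a decimal: 3/4 = 0.75

3:4 (0.75)
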